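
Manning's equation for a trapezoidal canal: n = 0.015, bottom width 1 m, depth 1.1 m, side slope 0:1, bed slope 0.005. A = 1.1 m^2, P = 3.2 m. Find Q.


R = A/P = 1.1/3.2 = 0.343750
Q = (1/0.015) * 1.1 * 0.343750^(2/3) * 0.005^0.5

2.5446 m^3/s


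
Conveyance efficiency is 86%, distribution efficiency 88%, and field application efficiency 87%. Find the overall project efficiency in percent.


Ec = 0.86, Eb = 0.88, Ea = 0.87
E = 0.86 * 0.88 * 0.87 * 100 = 65.8416%

65.8416 %


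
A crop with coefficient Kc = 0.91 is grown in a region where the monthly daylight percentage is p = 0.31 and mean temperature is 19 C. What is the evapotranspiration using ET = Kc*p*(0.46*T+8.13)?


ET = Kc * p * (0.46*T + 8.13)
ET = 0.91 * 0.31 * (0.46*19 + 8.13)
ET = 0.91 * 0.31 * 16.8700

4.7590 mm/day


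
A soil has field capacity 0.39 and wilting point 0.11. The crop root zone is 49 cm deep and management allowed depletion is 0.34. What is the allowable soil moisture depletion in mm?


SMD = (FC - PWP) * d * MAD * 10
SMD = (0.39 - 0.11) * 49 * 0.34 * 10
SMD = 0.2800 * 49 * 0.34 * 10

46.6480 mm


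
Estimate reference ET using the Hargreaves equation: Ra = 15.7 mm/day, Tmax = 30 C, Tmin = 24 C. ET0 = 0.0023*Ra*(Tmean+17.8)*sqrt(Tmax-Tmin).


Tmean = (Tmax + Tmin)/2 = (30 + 24)/2 = 27.0
ET0 = 0.0023 * 15.7 * (27.0 + 17.8) * sqrt(30 - 24)
ET0 = 0.0023 * 15.7 * 44.8 * 2.449490

3.9626 mm/day


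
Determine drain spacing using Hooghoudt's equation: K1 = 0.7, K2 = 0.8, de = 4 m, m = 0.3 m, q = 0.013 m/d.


S^2 = 8*K2*de*m/q + 4*K1*m^2/q
S^2 = 8*0.8*4*0.3/0.013 + 4*0.7*0.3^2/0.013
S = sqrt(610.1538)

24.7013 m


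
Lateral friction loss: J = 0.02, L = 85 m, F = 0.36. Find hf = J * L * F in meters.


hf = J * L * F = 0.02 * 85 * 0.36 = 0.6120 m

0.6120 m


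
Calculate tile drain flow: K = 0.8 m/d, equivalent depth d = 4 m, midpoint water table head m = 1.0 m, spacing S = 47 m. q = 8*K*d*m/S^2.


q = 8*K*d*m/S^2
q = 8*0.8*4*1.0/47^2
q = 25.6000 / 2209

0.0116 m/d


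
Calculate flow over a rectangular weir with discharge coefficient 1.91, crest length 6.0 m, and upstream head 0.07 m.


Q = C * L * H^(3/2) = 1.91 * 6.0 * 0.07^1.5 = 1.91 * 6.0 * 0.018520

0.2122 m^3/s


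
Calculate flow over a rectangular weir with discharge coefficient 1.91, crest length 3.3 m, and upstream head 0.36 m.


Q = C * L * H^(3/2) = 1.91 * 3.3 * 0.36^1.5 = 1.91 * 3.3 * 0.216000

1.3614 m^3/s


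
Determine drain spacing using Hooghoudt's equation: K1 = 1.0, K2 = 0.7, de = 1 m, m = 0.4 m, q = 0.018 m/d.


S^2 = 8*K2*de*m/q + 4*K1*m^2/q
S^2 = 8*0.7*1*0.4/0.018 + 4*1.0*0.4^2/0.018
S = sqrt(160.0000)

12.6491 m


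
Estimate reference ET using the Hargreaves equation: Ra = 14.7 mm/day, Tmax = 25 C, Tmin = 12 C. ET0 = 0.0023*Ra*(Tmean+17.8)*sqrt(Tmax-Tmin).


Tmean = (Tmax + Tmin)/2 = (25 + 12)/2 = 18.5
ET0 = 0.0023 * 14.7 * (18.5 + 17.8) * sqrt(25 - 12)
ET0 = 0.0023 * 14.7 * 36.3 * 3.605551

4.4251 mm/day


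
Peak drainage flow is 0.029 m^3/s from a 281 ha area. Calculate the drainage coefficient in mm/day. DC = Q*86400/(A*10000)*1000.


DC = Q * 86400 / (A * 10000) * 1000
DC = 0.029 * 86400 / (281 * 10000) * 1000
DC = 2505600.0000 / 2810000

0.8917 mm/day


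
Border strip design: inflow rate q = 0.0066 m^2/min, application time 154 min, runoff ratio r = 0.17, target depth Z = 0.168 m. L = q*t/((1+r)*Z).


L = q*t/((1+r)*Z)
L = 0.0066*154/((1+0.17)*0.168)
L = 1.0164/0.19656

5.1709 m


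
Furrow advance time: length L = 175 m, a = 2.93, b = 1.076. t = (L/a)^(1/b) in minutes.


t = (L/a)^(1/b)
t = (175/2.93)^(1/1.076)
t = 59.726962^(1/1.076)

44.7421 min


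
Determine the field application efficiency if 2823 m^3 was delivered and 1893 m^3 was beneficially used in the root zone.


Ea = V_root / V_field * 100 = 1893 / 2823 * 100 = 67.0563%

67.0563 %


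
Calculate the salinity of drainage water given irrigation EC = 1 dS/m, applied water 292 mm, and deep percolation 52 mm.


EC_dw = EC_iw * D_iw / D_dw
EC_dw = 1 * 292 / 52
EC_dw = 292 / 52

5.6154 dS/m


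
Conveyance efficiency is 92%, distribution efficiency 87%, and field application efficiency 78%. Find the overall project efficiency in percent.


Ec = 0.92, Eb = 0.87, Ea = 0.78
E = 0.92 * 0.87 * 0.78 * 100 = 62.4312%

62.4312 %


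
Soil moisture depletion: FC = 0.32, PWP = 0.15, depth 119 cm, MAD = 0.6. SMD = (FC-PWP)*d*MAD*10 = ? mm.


SMD = (FC - PWP) * d * MAD * 10
SMD = (0.32 - 0.15) * 119 * 0.6 * 10
SMD = 0.1700 * 119 * 0.6 * 10

121.3800 mm


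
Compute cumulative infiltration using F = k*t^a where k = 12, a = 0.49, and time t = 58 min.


F = k * t^a = 12 * 58^0.49
F = 12 * 7.312733

87.7528 mm


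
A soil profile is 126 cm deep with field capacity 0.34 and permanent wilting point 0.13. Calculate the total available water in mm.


AWC = (FC - PWP) * d * 10
AWC = (0.34 - 0.13) * 126 * 10
AWC = 0.2100 * 126 * 10

264.6000 mm


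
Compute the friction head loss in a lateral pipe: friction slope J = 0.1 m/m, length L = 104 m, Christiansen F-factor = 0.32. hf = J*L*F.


hf = J * L * F = 0.1 * 104 * 0.32 = 3.3280 m

3.3280 m


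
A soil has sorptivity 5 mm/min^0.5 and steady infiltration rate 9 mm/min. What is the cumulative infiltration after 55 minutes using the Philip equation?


F = S*sqrt(t) + A*t
F = 5*sqrt(55) + 9*55
F = 5*7.416198 + 495

532.0810 mm


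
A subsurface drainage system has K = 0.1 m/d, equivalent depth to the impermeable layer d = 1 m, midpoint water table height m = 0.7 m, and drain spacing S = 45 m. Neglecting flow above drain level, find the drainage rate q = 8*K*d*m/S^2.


q = 8*K*d*m/S^2
q = 8*0.1*1*0.7/45^2
q = 0.5600 / 2025

2.7654e-04 m/d


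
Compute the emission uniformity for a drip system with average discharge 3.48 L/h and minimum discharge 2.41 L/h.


EU = (q_min/q_avg)*100 = (2.41/3.48)*100 = 69.2529%

69.2529 %


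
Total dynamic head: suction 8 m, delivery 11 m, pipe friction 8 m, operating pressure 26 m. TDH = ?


TDH = Hs + Hd + hf + Hp = 8 + 11 + 8 + 26 = 53

53 m


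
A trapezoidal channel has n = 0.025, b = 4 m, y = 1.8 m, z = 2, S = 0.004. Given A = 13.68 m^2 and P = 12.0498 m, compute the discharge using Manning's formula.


R = A/P = 13.68/12.0498 = 1.135289
Q = (1/0.025) * 13.68 * 1.135289^(2/3) * 0.004^0.5

37.6629 m^3/s


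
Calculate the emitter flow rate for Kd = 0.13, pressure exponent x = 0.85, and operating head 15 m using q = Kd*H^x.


q = Kd * H^x = 0.13 * 15^0.85 = 0.13 * 9.992579

1.2990 L/h


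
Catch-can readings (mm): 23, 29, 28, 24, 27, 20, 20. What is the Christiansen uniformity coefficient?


mean = 24.428571 mm
MAD = 3.061224 mm
CU = (1 - 3.061224/24.428571)*100

87.4687 %


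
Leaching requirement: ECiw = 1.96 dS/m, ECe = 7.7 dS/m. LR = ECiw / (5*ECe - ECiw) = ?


LR = ECiw / (5*ECe - ECiw)
LR = 1.96 / (5*7.7 - 1.96)
LR = 1.96 / 36.5400

0.0536


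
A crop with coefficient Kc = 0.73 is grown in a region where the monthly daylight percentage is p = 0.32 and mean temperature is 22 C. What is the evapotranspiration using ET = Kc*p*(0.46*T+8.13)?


ET = Kc * p * (0.46*T + 8.13)
ET = 0.73 * 0.32 * (0.46*22 + 8.13)
ET = 0.73 * 0.32 * 18.2500

4.2632 mm/day


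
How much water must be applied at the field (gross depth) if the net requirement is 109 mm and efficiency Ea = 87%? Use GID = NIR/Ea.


Ea = 87% = 0.87
GID = NIR / Ea = 109 / 0.87 = 125.2874 mm

125.2874 mm


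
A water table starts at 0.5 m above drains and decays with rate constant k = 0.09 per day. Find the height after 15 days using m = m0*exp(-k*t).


m = m0 * exp(-k*t)
m = 0.5 * exp(-0.09 * 15)
m = 0.5 * exp(-1.3500)

0.1296 m


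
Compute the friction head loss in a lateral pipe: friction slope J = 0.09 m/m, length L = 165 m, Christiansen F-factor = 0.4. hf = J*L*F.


hf = J * L * F = 0.09 * 165 * 0.4 = 5.9400 m

5.9400 m


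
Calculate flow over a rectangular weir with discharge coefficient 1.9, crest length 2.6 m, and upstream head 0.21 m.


Q = C * L * H^(3/2) = 1.9 * 2.6 * 0.21^1.5 = 1.9 * 2.6 * 0.096234

0.4754 m^3/s


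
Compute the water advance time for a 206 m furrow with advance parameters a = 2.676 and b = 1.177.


t = (L/a)^(1/b)
t = (206/2.676)^(1/1.177)
t = 76.980568^(1/1.177)

40.0592 min


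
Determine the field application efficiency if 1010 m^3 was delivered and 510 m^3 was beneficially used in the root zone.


Ea = V_root / V_field * 100 = 510 / 1010 * 100 = 50.4950%

50.4950 %


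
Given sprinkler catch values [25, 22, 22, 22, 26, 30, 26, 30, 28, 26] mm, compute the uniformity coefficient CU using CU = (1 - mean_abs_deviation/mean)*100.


mean = 25.700000 mm
MAD = 2.360000 mm
CU = (1 - 2.360000/25.700000)*100

90.8171 %


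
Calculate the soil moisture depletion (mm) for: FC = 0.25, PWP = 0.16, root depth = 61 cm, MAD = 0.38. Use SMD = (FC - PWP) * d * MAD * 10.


SMD = (FC - PWP) * d * MAD * 10
SMD = (0.25 - 0.16) * 61 * 0.38 * 10
SMD = 0.0900 * 61 * 0.38 * 10

20.8620 mm


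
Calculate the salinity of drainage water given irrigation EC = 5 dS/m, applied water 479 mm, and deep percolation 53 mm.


EC_dw = EC_iw * D_iw / D_dw
EC_dw = 5 * 479 / 53
EC_dw = 2395 / 53

45.1887 dS/m


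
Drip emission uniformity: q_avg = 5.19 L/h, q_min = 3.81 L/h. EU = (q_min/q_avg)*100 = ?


EU = (q_min/q_avg)*100 = (3.81/5.19)*100 = 73.4104%

73.4104 %


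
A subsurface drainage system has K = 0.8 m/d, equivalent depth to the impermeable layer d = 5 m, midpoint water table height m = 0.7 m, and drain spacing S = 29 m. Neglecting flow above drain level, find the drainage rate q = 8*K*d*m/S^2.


q = 8*K*d*m/S^2
q = 8*0.8*5*0.7/29^2
q = 22.4000 / 841

0.0266 m/d


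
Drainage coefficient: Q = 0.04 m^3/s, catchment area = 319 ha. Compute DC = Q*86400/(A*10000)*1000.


DC = Q * 86400 / (A * 10000) * 1000
DC = 0.04 * 86400 / (319 * 10000) * 1000
DC = 3456000.0000 / 3190000

1.0834 mm/day


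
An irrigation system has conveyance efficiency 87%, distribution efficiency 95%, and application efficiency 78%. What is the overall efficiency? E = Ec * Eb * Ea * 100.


Ec = 0.87, Eb = 0.95, Ea = 0.78
E = 0.87 * 0.95 * 0.78 * 100 = 64.4670%

64.4670 %


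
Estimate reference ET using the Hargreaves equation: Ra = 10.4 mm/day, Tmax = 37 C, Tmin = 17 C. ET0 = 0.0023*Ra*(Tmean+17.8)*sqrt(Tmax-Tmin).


Tmean = (Tmax + Tmin)/2 = (37 + 17)/2 = 27.0
ET0 = 0.0023 * 10.4 * (27.0 + 17.8) * sqrt(37 - 17)
ET0 = 0.0023 * 10.4 * 44.8 * 4.472136

4.7924 mm/day


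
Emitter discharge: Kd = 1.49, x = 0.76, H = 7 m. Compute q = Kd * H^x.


q = Kd * H^x = 1.49 * 7^0.76 = 1.49 * 4.388080

6.5382 L/h


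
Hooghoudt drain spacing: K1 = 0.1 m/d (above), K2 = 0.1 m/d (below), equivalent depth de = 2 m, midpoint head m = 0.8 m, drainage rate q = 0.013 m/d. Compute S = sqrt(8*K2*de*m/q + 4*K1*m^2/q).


S^2 = 8*K2*de*m/q + 4*K1*m^2/q
S^2 = 8*0.1*2*0.8/0.013 + 4*0.1*0.8^2/0.013
S = sqrt(118.1538)

10.8699 m


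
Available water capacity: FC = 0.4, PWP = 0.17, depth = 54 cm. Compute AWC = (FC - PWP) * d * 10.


AWC = (FC - PWP) * d * 10
AWC = (0.4 - 0.17) * 54 * 10
AWC = 0.2300 * 54 * 10

124.2000 mm


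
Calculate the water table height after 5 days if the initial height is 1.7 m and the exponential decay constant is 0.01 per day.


m = m0 * exp(-k*t)
m = 1.7 * exp(-0.01 * 5)
m = 1.7 * exp(-0.0500)

1.6171 m


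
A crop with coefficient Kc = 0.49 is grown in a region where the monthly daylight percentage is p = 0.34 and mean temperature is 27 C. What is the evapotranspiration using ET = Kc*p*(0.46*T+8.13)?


ET = Kc * p * (0.46*T + 8.13)
ET = 0.49 * 0.34 * (0.46*27 + 8.13)
ET = 0.49 * 0.34 * 20.5500

3.4236 mm/day


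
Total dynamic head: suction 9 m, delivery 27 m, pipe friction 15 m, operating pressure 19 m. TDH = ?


TDH = Hs + Hd + hf + Hp = 9 + 27 + 15 + 19 = 70

70 m


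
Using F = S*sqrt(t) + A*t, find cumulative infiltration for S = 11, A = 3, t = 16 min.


F = S*sqrt(t) + A*t
F = 11*sqrt(16) + 3*16
F = 11*4.000000 + 48

92.0000 mm


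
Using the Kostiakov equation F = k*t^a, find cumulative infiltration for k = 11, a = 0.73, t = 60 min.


F = k * t^a = 11 * 60^0.73
F = 11 * 19.863255

218.4958 mm


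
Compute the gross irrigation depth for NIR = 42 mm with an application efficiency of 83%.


Ea = 83% = 0.83
GID = NIR / Ea = 42 / 0.83 = 50.6024 mm

50.6024 mm


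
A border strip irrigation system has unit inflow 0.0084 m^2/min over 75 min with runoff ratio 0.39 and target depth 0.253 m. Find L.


L = q*t/((1+r)*Z)
L = 0.0084*75/((1+0.39)*0.253)
L = 0.63/0.35167

1.7915 m


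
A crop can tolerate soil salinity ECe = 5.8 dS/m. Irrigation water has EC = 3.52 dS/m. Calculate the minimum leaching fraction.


LR = ECiw / (5*ECe - ECiw)
LR = 3.52 / (5*5.8 - 3.52)
LR = 3.52 / 25.4800

0.1381


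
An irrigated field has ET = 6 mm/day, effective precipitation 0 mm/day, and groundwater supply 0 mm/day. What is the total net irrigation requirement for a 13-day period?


Daily deficit = ET - Pe - GW = 6 - 0 - 0 = 6 mm/day
NIR = 6 * 13 = 78 mm

78.0000 mm


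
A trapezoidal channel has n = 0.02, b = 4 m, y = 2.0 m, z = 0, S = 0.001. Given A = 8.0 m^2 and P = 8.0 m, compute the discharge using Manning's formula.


R = A/P = 8.0/8.0 = 1.000000
Q = (1/0.02) * 8.0 * 1.000000^(2/3) * 0.001^0.5

12.6491 m^3/s


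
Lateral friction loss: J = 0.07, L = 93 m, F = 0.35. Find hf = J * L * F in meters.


hf = J * L * F = 0.07 * 93 * 0.35 = 2.2785 m

2.2785 m


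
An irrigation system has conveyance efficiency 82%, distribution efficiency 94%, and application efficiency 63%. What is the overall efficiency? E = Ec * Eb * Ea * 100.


Ec = 0.82, Eb = 0.94, Ea = 0.63
E = 0.82 * 0.94 * 0.63 * 100 = 48.5604%

48.5604 %


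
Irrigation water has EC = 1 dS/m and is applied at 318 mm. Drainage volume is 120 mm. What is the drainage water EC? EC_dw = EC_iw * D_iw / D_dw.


EC_dw = EC_iw * D_iw / D_dw
EC_dw = 1 * 318 / 120
EC_dw = 318 / 120

2.6500 dS/m


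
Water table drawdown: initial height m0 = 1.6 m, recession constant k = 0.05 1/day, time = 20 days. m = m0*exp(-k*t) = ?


m = m0 * exp(-k*t)
m = 1.6 * exp(-0.05 * 20)
m = 1.6 * exp(-1.0000)

0.5886 m


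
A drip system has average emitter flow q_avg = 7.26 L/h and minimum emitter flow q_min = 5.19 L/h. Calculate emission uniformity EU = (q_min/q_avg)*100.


EU = (q_min/q_avg)*100 = (5.19/7.26)*100 = 71.4876%

71.4876 %


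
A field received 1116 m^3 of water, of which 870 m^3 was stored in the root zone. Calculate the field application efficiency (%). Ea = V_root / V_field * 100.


Ea = V_root / V_field * 100 = 870 / 1116 * 100 = 77.9570%

77.9570 %


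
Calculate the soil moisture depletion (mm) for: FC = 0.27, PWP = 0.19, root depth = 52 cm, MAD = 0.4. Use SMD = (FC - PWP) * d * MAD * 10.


SMD = (FC - PWP) * d * MAD * 10
SMD = (0.27 - 0.19) * 52 * 0.4 * 10
SMD = 0.0800 * 52 * 0.4 * 10

16.6400 mm


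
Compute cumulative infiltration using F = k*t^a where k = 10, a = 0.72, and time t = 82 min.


F = k * t^a = 10 * 82^0.72
F = 10 * 23.875143

238.7514 mm


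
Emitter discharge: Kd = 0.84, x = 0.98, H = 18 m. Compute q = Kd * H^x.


q = Kd * H^x = 0.84 * 18^0.98 = 0.84 * 16.988970

14.2707 L/h


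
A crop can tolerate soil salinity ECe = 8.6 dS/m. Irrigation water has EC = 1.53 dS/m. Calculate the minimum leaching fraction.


LR = ECiw / (5*ECe - ECiw)
LR = 1.53 / (5*8.6 - 1.53)
LR = 1.53 / 41.4700

0.0369


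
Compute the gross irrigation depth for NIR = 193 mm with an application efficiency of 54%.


Ea = 54% = 0.54
GID = NIR / Ea = 193 / 0.54 = 357.4074 mm

357.4074 mm


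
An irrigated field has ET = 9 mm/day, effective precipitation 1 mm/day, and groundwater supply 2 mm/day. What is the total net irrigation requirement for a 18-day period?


Daily deficit = ET - Pe - GW = 9 - 1 - 2 = 6 mm/day
NIR = 6 * 18 = 108 mm

108.0000 mm


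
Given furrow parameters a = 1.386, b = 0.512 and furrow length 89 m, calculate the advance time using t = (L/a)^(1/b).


t = (L/a)^(1/b)
t = (89/1.386)^(1/0.512)
t = 64.213564^(1/0.512)

3392.5093 min


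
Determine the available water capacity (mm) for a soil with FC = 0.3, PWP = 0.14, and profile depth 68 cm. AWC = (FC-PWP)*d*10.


AWC = (FC - PWP) * d * 10
AWC = (0.3 - 0.14) * 68 * 10
AWC = 0.1600 * 68 * 10

108.8000 mm


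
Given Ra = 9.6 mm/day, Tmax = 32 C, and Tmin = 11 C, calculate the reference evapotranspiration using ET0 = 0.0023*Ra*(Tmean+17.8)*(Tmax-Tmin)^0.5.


Tmean = (Tmax + Tmin)/2 = (32 + 11)/2 = 21.5
ET0 = 0.0023 * 9.6 * (21.5 + 17.8) * sqrt(32 - 11)
ET0 = 0.0023 * 9.6 * 39.3 * 4.582576

3.9765 mm/day


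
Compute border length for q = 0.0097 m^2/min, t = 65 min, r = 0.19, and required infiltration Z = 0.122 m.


L = q*t/((1+r)*Z)
L = 0.0097*65/((1+0.19)*0.122)
L = 0.6305/0.14518

4.3429 m


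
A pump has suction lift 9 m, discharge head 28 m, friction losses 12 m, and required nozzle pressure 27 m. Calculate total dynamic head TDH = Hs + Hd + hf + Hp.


TDH = Hs + Hd + hf + Hp = 9 + 28 + 12 + 27 = 76

76 m


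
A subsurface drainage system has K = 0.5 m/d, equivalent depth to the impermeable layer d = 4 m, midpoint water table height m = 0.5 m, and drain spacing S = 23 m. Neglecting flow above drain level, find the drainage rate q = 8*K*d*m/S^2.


q = 8*K*d*m/S^2
q = 8*0.5*4*0.5/23^2
q = 8.0000 / 529

0.0151 m/d


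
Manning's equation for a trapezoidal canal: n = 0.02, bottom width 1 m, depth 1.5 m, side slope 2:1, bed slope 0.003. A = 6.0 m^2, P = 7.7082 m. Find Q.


R = A/P = 6.0/7.7082 = 0.778392
Q = (1/0.02) * 6.0 * 0.778392^(2/3) * 0.003^0.5

13.9042 m^3/s


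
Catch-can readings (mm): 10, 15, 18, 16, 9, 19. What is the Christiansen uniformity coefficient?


mean = 14.500000 mm
MAD = 3.333333 mm
CU = (1 - 3.333333/14.500000)*100

77.0115 %


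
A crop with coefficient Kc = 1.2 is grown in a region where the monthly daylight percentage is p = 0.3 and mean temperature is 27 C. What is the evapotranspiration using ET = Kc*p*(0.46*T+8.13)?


ET = Kc * p * (0.46*T + 8.13)
ET = 1.2 * 0.3 * (0.46*27 + 8.13)
ET = 1.2 * 0.3 * 20.5500

7.3980 mm/day


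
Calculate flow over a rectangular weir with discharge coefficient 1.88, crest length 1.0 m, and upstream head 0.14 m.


Q = C * L * H^(3/2) = 1.88 * 1.0 * 0.14^1.5 = 1.88 * 1.0 * 0.052383

0.0985 m^3/s


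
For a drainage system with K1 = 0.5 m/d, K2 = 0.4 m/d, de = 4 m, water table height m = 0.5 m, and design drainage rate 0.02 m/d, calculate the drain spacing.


S^2 = 8*K2*de*m/q + 4*K1*m^2/q
S^2 = 8*0.4*4*0.5/0.02 + 4*0.5*0.5^2/0.02
S = sqrt(345.0000)

18.5742 m


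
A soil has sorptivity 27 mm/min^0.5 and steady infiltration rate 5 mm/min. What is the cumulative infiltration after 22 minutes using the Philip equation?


F = S*sqrt(t) + A*t
F = 27*sqrt(22) + 5*22
F = 27*4.690416 + 110

236.6412 mm


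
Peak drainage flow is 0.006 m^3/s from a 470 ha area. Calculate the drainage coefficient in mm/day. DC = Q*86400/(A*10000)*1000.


DC = Q * 86400 / (A * 10000) * 1000
DC = 0.006 * 86400 / (470 * 10000) * 1000
DC = 518400.0000 / 4700000

0.1103 mm/day


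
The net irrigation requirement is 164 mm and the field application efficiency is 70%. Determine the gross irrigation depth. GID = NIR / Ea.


Ea = 70% = 0.7
GID = NIR / Ea = 164 / 0.7 = 234.2857 mm

234.2857 mm


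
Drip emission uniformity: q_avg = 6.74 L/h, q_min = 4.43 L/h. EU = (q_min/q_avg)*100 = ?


EU = (q_min/q_avg)*100 = (4.43/6.74)*100 = 65.7270%

65.7270 %


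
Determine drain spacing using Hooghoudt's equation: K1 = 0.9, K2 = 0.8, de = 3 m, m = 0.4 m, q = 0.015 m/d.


S^2 = 8*K2*de*m/q + 4*K1*m^2/q
S^2 = 8*0.8*3*0.4/0.015 + 4*0.9*0.4^2/0.015
S = sqrt(550.4000)

23.4606 m


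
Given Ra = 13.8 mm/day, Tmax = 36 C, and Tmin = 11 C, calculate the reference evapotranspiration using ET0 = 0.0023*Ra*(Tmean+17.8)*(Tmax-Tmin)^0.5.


Tmean = (Tmax + Tmin)/2 = (36 + 11)/2 = 23.5
ET0 = 0.0023 * 13.8 * (23.5 + 17.8) * sqrt(36 - 11)
ET0 = 0.0023 * 13.8 * 41.3 * 5.000000

6.5543 mm/day


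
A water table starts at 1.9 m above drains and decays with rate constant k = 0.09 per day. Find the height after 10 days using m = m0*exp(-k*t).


m = m0 * exp(-k*t)
m = 1.9 * exp(-0.09 * 10)
m = 1.9 * exp(-0.9000)

0.7725 m


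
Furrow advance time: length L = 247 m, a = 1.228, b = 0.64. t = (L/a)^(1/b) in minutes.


t = (L/a)^(1/b)
t = (247/1.228)^(1/0.64)
t = 201.140065^(1/0.64)

3973.8964 min


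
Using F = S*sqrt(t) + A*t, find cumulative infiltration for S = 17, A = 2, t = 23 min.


F = S*sqrt(t) + A*t
F = 17*sqrt(23) + 2*23
F = 17*4.795832 + 46

127.5291 mm


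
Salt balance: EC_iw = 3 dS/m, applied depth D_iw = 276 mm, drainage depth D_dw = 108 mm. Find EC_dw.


EC_dw = EC_iw * D_iw / D_dw
EC_dw = 3 * 276 / 108
EC_dw = 828 / 108

7.6667 dS/m


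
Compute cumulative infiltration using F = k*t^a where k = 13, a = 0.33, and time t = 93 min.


F = k * t^a = 13 * 93^0.33
F = 13 * 4.462717

58.0153 mm


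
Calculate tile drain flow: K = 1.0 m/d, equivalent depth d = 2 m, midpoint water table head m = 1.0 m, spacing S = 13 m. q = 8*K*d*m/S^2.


q = 8*K*d*m/S^2
q = 8*1.0*2*1.0/13^2
q = 16.0000 / 169

0.0947 m/d


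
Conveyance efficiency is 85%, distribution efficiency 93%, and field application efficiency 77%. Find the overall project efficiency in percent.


Ec = 0.85, Eb = 0.93, Ea = 0.77
E = 0.85 * 0.93 * 0.77 * 100 = 60.8685%

60.8685 %


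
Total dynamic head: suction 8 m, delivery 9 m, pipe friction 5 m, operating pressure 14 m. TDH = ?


TDH = Hs + Hd + hf + Hp = 8 + 9 + 5 + 14 = 36

36 m


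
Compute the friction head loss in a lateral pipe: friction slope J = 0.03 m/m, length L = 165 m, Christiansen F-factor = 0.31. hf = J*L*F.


hf = J * L * F = 0.03 * 165 * 0.31 = 1.5345 m

1.5345 m


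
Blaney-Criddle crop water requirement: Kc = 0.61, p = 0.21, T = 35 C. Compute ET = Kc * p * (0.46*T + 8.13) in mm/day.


ET = Kc * p * (0.46*T + 8.13)
ET = 0.61 * 0.21 * (0.46*35 + 8.13)
ET = 0.61 * 0.21 * 24.2300

3.1039 mm/day


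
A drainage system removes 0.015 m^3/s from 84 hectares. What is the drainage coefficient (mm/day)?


DC = Q * 86400 / (A * 10000) * 1000
DC = 0.015 * 86400 / (84 * 10000) * 1000
DC = 1296000.0000 / 840000

1.5429 mm/day


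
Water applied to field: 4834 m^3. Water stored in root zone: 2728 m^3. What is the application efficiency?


Ea = V_root / V_field * 100 = 2728 / 4834 * 100 = 56.4336%

56.4336 %


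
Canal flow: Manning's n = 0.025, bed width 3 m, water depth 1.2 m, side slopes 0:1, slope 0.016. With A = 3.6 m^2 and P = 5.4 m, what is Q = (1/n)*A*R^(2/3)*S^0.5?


R = A/P = 3.6/5.4 = 0.666667
Q = (1/0.025) * 3.6 * 0.666667^(2/3) * 0.016^0.5

13.9004 m^3/s


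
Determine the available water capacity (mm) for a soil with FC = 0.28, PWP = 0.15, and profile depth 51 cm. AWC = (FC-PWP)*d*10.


AWC = (FC - PWP) * d * 10
AWC = (0.28 - 0.15) * 51 * 10
AWC = 0.1300 * 51 * 10

66.3000 mm


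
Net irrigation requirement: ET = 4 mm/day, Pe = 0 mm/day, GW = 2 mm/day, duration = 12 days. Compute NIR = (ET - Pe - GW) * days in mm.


Daily deficit = ET - Pe - GW = 4 - 0 - 2 = 2 mm/day
NIR = 2 * 12 = 24 mm

24.0000 mm


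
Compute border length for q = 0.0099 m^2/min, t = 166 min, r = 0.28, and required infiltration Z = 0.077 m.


L = q*t/((1+r)*Z)
L = 0.0099*166/((1+0.28)*0.077)
L = 1.6434/0.09856

16.6741 m


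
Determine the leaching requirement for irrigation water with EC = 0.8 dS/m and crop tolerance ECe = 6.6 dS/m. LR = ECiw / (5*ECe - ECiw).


LR = ECiw / (5*ECe - ECiw)
LR = 0.8 / (5*6.6 - 0.8)
LR = 0.8 / 32.2000

0.0248


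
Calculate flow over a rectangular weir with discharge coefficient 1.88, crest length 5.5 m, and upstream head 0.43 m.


Q = C * L * H^(3/2) = 1.88 * 5.5 * 0.43^1.5 = 1.88 * 5.5 * 0.281970

2.9156 m^3/s


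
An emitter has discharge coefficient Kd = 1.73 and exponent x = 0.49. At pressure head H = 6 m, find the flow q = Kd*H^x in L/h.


q = Kd * H^x = 1.73 * 6^0.49 = 1.73 * 2.405992

4.1624 L/h


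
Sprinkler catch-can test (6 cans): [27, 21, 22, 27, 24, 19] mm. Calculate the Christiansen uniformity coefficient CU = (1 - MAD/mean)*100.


mean = 23.333333 mm
MAD = 2.666667 mm
CU = (1 - 2.666667/23.333333)*100

88.5714 %


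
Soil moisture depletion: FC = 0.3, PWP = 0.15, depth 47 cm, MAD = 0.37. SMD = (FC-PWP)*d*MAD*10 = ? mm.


SMD = (FC - PWP) * d * MAD * 10
SMD = (0.3 - 0.15) * 47 * 0.37 * 10
SMD = 0.1500 * 47 * 0.37 * 10

26.0850 mm


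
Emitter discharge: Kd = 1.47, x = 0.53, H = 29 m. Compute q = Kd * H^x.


q = Kd * H^x = 1.47 * 29^0.53 = 1.47 * 5.957594

8.7577 L/h


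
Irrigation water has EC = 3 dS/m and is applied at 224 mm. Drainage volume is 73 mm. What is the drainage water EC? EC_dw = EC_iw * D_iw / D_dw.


EC_dw = EC_iw * D_iw / D_dw
EC_dw = 3 * 224 / 73
EC_dw = 672 / 73

9.2055 dS/m


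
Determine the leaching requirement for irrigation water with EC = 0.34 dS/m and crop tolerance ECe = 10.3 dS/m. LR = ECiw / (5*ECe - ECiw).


LR = ECiw / (5*ECe - ECiw)
LR = 0.34 / (5*10.3 - 0.34)
LR = 0.34 / 51.1600

0.0066


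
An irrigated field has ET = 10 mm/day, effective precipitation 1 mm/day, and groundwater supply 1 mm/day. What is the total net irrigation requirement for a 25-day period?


Daily deficit = ET - Pe - GW = 10 - 1 - 1 = 8 mm/day
NIR = 8 * 25 = 200 mm

200.0000 mm


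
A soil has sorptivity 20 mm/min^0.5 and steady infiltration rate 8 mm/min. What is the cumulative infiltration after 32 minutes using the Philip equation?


F = S*sqrt(t) + A*t
F = 20*sqrt(32) + 8*32
F = 20*5.656854 + 256

369.1371 mm


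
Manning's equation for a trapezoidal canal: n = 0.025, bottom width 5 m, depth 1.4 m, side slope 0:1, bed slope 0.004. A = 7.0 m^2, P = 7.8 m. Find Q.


R = A/P = 7.0/7.8 = 0.897436
Q = (1/0.025) * 7.0 * 0.897436^(2/3) * 0.004^0.5

16.4762 m^3/s


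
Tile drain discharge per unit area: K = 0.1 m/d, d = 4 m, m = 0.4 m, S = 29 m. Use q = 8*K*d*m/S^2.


q = 8*K*d*m/S^2
q = 8*0.1*4*0.4/29^2
q = 1.2800 / 841

0.0015 m/d


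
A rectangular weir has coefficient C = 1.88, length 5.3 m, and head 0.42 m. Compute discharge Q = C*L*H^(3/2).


Q = C * L * H^(3/2) = 1.88 * 5.3 * 0.42^1.5 = 1.88 * 5.3 * 0.272191

2.7121 m^3/s


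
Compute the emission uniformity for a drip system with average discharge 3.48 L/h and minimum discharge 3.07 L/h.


EU = (q_min/q_avg)*100 = (3.07/3.48)*100 = 88.2184%

88.2184 %


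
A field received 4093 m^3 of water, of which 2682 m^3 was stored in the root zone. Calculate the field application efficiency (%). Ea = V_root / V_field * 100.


Ea = V_root / V_field * 100 = 2682 / 4093 * 100 = 65.5265%

65.5265 %


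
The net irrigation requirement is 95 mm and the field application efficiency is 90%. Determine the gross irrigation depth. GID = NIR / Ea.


Ea = 90% = 0.9
GID = NIR / Ea = 95 / 0.9 = 105.5556 mm

105.5556 mm


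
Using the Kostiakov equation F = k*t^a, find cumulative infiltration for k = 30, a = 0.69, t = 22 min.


F = k * t^a = 30 * 22^0.69
F = 30 * 8.438624

253.1587 mm


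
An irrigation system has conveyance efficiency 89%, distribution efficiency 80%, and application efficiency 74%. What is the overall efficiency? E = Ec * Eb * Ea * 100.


Ec = 0.89, Eb = 0.8, Ea = 0.74
E = 0.89 * 0.8 * 0.74 * 100 = 52.6880%

52.6880 %


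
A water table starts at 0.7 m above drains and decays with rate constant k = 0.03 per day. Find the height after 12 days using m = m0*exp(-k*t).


m = m0 * exp(-k*t)
m = 0.7 * exp(-0.03 * 12)
m = 0.7 * exp(-0.3600)

0.4884 m


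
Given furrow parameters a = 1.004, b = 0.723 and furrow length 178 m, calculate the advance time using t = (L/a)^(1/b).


t = (L/a)^(1/b)
t = (178/1.004)^(1/0.723)
t = 177.290837^(1/0.723)

1288.8909 min


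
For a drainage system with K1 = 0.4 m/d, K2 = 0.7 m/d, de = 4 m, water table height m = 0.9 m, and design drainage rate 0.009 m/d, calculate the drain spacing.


S^2 = 8*K2*de*m/q + 4*K1*m^2/q
S^2 = 8*0.7*4*0.9/0.009 + 4*0.4*0.9^2/0.009
S = sqrt(2384.0000)

48.8262 m


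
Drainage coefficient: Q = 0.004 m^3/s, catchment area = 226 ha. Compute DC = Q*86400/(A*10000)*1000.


DC = Q * 86400 / (A * 10000) * 1000
DC = 0.004 * 86400 / (226 * 10000) * 1000
DC = 345600.0000 / 2260000

0.1529 mm/day


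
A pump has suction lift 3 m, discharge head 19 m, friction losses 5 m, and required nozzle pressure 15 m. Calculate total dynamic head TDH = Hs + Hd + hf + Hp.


TDH = Hs + Hd + hf + Hp = 3 + 19 + 5 + 15 = 42

42 m


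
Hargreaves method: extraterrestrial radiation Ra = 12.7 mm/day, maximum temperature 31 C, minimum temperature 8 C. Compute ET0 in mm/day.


Tmean = (Tmax + Tmin)/2 = (31 + 8)/2 = 19.5
ET0 = 0.0023 * 12.7 * (19.5 + 17.8) * sqrt(31 - 8)
ET0 = 0.0023 * 12.7 * 37.3 * 4.795832

5.2252 mm/day


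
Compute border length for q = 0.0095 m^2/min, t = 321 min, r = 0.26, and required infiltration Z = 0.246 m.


L = q*t/((1+r)*Z)
L = 0.0095*321/((1+0.26)*0.246)
L = 3.0495/0.30996

9.8384 m


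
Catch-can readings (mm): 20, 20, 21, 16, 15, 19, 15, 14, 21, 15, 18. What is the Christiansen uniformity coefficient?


mean = 17.636364 mm
MAD = 2.396694 mm
CU = (1 - 2.396694/17.636364)*100

86.4105 %


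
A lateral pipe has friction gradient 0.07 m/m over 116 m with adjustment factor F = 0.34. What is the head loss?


hf = J * L * F = 0.07 * 116 * 0.34 = 2.7608 m

2.7608 m


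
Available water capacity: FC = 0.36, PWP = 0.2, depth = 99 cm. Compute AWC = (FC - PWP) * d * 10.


AWC = (FC - PWP) * d * 10
AWC = (0.36 - 0.2) * 99 * 10
AWC = 0.1600 * 99 * 10

158.4000 mm


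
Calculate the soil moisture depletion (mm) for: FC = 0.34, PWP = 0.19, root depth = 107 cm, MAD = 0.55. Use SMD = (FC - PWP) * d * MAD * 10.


SMD = (FC - PWP) * d * MAD * 10
SMD = (0.34 - 0.19) * 107 * 0.55 * 10
SMD = 0.1500 * 107 * 0.55 * 10

88.2750 mm


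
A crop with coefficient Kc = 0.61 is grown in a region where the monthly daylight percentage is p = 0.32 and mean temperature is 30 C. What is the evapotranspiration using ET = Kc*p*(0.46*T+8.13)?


ET = Kc * p * (0.46*T + 8.13)
ET = 0.61 * 0.32 * (0.46*30 + 8.13)
ET = 0.61 * 0.32 * 21.9300

4.2807 mm/day


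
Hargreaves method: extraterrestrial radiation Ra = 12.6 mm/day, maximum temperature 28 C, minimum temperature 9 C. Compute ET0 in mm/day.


Tmean = (Tmax + Tmin)/2 = (28 + 9)/2 = 18.5
ET0 = 0.0023 * 12.6 * (18.5 + 17.8) * sqrt(28 - 9)
ET0 = 0.0023 * 12.6 * 36.3 * 4.358899

4.5854 mm/day


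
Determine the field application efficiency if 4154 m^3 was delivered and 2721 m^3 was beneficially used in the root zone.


Ea = V_root / V_field * 100 = 2721 / 4154 * 100 = 65.5031%

65.5031 %


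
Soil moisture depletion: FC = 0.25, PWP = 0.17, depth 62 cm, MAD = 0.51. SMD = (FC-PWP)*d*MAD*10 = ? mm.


SMD = (FC - PWP) * d * MAD * 10
SMD = (0.25 - 0.17) * 62 * 0.51 * 10
SMD = 0.0800 * 62 * 0.51 * 10

25.2960 mm


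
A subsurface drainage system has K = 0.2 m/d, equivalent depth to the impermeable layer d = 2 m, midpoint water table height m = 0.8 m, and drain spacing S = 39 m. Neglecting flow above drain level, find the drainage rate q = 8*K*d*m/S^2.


q = 8*K*d*m/S^2
q = 8*0.2*2*0.8/39^2
q = 2.5600 / 1521

0.0017 m/d


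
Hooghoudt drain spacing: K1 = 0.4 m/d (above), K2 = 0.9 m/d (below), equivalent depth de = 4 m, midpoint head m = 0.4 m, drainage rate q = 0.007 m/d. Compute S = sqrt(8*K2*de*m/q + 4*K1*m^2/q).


S^2 = 8*K2*de*m/q + 4*K1*m^2/q
S^2 = 8*0.9*4*0.4/0.007 + 4*0.4*0.4^2/0.007
S = sqrt(1682.2857)

41.0157 m


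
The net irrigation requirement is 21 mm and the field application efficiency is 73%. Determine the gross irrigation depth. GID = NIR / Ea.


Ea = 73% = 0.73
GID = NIR / Ea = 21 / 0.73 = 28.7671 mm

28.7671 mm


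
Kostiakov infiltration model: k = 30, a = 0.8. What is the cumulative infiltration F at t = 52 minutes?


F = k * t^a = 30 * 52^0.8
F = 30 * 23.594060

707.8218 mm


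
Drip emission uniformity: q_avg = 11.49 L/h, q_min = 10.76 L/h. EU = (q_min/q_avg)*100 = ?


EU = (q_min/q_avg)*100 = (10.76/11.49)*100 = 93.6466%

93.6466 %


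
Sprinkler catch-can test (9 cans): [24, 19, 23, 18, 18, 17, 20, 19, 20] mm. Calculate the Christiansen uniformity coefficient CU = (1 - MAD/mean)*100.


mean = 19.777778 mm
MAD = 1.753086 mm
CU = (1 - 1.753086/19.777778)*100

91.1361 %


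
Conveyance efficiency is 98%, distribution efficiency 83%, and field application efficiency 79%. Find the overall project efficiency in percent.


Ec = 0.98, Eb = 0.83, Ea = 0.79
E = 0.98 * 0.83 * 0.79 * 100 = 64.2586%

64.2586 %


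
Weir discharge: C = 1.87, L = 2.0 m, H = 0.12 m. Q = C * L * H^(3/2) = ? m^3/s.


Q = C * L * H^(3/2) = 1.87 * 2.0 * 0.12^1.5 = 1.87 * 2.0 * 0.041569

0.1555 m^3/s


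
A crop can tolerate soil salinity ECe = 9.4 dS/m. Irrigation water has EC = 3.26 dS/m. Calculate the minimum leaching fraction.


LR = ECiw / (5*ECe - ECiw)
LR = 3.26 / (5*9.4 - 3.26)
LR = 3.26 / 43.7400

0.0745


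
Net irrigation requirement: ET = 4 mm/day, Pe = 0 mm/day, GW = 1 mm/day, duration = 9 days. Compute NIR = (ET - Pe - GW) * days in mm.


Daily deficit = ET - Pe - GW = 4 - 0 - 1 = 3 mm/day
NIR = 3 * 9 = 27 mm

27.0000 mm


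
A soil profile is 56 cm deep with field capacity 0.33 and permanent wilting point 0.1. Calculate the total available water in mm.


AWC = (FC - PWP) * d * 10
AWC = (0.33 - 0.1) * 56 * 10
AWC = 0.2300 * 56 * 10

128.8000 mm


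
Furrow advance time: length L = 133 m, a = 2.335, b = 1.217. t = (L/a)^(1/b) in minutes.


t = (L/a)^(1/b)
t = (133/2.335)^(1/1.217)
t = 56.959315^(1/1.217)

27.7035 min


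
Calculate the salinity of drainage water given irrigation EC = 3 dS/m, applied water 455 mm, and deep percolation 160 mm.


EC_dw = EC_iw * D_iw / D_dw
EC_dw = 3 * 455 / 160
EC_dw = 1365 / 160

8.5312 dS/m


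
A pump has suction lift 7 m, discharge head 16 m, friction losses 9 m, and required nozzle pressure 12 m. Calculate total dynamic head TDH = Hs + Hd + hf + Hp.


TDH = Hs + Hd + hf + Hp = 7 + 16 + 9 + 12 = 44

44 m


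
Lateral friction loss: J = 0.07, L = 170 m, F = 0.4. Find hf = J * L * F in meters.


hf = J * L * F = 0.07 * 170 * 0.4 = 4.7600 m

4.7600 m


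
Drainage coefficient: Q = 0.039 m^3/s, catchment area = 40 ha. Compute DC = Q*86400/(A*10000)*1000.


DC = Q * 86400 / (A * 10000) * 1000
DC = 0.039 * 86400 / (40 * 10000) * 1000
DC = 3369600.0000 / 400000

8.4240 mm/day


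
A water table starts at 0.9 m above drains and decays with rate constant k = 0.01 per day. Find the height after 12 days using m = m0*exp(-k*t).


m = m0 * exp(-k*t)
m = 0.9 * exp(-0.01 * 12)
m = 0.9 * exp(-0.1200)

0.7982 m


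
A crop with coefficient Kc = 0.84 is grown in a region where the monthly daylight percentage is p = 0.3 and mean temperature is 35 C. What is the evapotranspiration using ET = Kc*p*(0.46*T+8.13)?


ET = Kc * p * (0.46*T + 8.13)
ET = 0.84 * 0.3 * (0.46*35 + 8.13)
ET = 0.84 * 0.3 * 24.2300

6.1060 mm/day


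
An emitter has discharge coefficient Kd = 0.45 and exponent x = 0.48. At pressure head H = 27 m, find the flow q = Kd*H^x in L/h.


q = Kd * H^x = 0.45 * 27^0.48 = 0.45 * 4.864684

2.1891 L/h


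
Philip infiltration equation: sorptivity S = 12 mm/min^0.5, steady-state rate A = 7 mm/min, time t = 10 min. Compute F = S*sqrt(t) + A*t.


F = S*sqrt(t) + A*t
F = 12*sqrt(10) + 7*10
F = 12*3.162278 + 70

107.9473 mm


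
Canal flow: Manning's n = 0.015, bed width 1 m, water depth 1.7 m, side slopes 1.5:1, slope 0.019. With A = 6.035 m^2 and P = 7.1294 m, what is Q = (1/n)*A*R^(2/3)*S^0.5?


R = A/P = 6.035/7.1294 = 0.846495
Q = (1/0.015) * 6.035 * 0.846495^(2/3) * 0.019^0.5

49.6264 m^3/s


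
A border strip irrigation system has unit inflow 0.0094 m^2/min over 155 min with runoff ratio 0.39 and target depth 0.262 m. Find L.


L = q*t/((1+r)*Z)
L = 0.0094*155/((1+0.39)*0.262)
L = 1.457/0.36418

4.0008 m


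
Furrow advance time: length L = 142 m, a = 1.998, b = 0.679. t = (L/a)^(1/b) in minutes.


t = (L/a)^(1/b)
t = (142/1.998)^(1/0.679)
t = 71.071071^(1/0.679)

533.4432 min


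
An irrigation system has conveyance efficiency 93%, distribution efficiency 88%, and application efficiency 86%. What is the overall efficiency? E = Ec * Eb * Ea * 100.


Ec = 0.93, Eb = 0.88, Ea = 0.86
E = 0.93 * 0.88 * 0.86 * 100 = 70.3824%

70.3824 %


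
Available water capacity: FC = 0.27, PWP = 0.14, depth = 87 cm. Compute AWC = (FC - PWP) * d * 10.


AWC = (FC - PWP) * d * 10
AWC = (0.27 - 0.14) * 87 * 10
AWC = 0.1300 * 87 * 10

113.1000 mm


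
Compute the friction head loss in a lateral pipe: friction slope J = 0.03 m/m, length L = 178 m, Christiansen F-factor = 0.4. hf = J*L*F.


hf = J * L * F = 0.03 * 178 * 0.4 = 2.1360 m

2.1360 m


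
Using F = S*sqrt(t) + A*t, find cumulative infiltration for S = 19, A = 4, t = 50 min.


F = S*sqrt(t) + A*t
F = 19*sqrt(50) + 4*50
F = 19*7.071068 + 200

334.3503 mm


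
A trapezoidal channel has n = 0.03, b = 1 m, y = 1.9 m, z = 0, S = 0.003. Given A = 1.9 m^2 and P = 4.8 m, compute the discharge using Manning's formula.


R = A/P = 1.9/4.8 = 0.395833
Q = (1/0.03) * 1.9 * 0.395833^(2/3) * 0.003^0.5

1.8701 m^3/s


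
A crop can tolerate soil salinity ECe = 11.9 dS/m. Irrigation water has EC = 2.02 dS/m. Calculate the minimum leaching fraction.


LR = ECiw / (5*ECe - ECiw)
LR = 2.02 / (5*11.9 - 2.02)
LR = 2.02 / 57.4800

0.0351


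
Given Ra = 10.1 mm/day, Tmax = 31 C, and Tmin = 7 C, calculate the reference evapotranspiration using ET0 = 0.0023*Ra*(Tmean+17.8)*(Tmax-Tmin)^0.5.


Tmean = (Tmax + Tmin)/2 = (31 + 7)/2 = 19.0
ET0 = 0.0023 * 10.1 * (19.0 + 17.8) * sqrt(31 - 7)
ET0 = 0.0023 * 10.1 * 36.8 * 4.898979

4.1880 mm/day


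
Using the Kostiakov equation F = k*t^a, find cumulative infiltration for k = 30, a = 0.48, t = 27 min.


F = k * t^a = 30 * 27^0.48
F = 30 * 4.864684

145.9405 mm


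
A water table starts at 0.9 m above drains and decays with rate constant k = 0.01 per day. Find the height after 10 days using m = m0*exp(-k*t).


m = m0 * exp(-k*t)
m = 0.9 * exp(-0.01 * 10)
m = 0.9 * exp(-0.1000)

0.8144 m


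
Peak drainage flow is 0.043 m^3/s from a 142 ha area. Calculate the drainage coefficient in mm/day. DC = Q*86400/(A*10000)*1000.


DC = Q * 86400 / (A * 10000) * 1000
DC = 0.043 * 86400 / (142 * 10000) * 1000
DC = 3715200.0000 / 1420000

2.6163 mm/day


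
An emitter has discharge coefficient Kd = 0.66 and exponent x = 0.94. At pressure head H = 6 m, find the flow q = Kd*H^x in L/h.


q = Kd * H^x = 0.66 * 6^0.94 = 0.66 * 5.388429

3.5564 L/h


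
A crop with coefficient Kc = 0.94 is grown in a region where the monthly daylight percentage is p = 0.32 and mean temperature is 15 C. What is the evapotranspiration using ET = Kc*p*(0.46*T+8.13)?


ET = Kc * p * (0.46*T + 8.13)
ET = 0.94 * 0.32 * (0.46*15 + 8.13)
ET = 0.94 * 0.32 * 15.0300

4.5210 mm/day


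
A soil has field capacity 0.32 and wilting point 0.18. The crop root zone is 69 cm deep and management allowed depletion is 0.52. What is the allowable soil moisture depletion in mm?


SMD = (FC - PWP) * d * MAD * 10
SMD = (0.32 - 0.18) * 69 * 0.52 * 10
SMD = 0.1400 * 69 * 0.52 * 10

50.2320 mm


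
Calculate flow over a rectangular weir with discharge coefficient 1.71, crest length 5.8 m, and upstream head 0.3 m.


Q = C * L * H^(3/2) = 1.71 * 5.8 * 0.3^1.5 = 1.71 * 5.8 * 0.164317

1.6297 m^3/s


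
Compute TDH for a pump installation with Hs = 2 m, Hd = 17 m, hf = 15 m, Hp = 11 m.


TDH = Hs + Hd + hf + Hp = 2 + 17 + 15 + 11 = 45

45 m
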